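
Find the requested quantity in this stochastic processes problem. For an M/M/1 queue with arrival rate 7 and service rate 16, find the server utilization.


rho = lambda/mu
= 7/16
= 0.4375

0.4375


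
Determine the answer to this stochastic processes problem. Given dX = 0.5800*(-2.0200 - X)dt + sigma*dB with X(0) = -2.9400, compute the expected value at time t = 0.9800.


E[X(t)] = mu + (X(0) - mu)*exp(-theta*t)
= -2.0200 + (-2.9400 - -2.0200)*exp(-0.5800*0.9800)
= -2.0200 + -0.9200 * 0.5664
= -2.5411

-2.5411


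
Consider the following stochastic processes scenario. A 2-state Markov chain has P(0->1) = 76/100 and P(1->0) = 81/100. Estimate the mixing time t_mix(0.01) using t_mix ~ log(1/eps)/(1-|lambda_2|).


lambda_2 = |1 - p01 - p10| = |1 - 0.7600 - 0.8100| = 0.5700
t_mix ~ log(1/eps)/(1 - |lambda_2|)
= log(100)/(1 - 0.5700) = 4.6052/0.4300
= 10.7097

10.7097


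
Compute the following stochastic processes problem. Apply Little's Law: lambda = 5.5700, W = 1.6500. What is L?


Little's Law: L = lambda * W
= 5.5700 * 1.6500
= 9.1905

9.1905


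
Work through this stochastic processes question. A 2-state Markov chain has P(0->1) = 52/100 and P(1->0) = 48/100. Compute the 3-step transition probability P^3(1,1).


Computing P^3 by matrix multiplication.
P = [[0.4800, 0.5200], [0.4800, 0.5200]]
After raising P to the power 3:
P^3(1,1) = 0.5200

0.5200


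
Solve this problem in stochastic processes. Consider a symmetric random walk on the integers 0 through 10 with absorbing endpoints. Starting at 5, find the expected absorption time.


For symmetric RW on 0,...,N with absorbing barriers, E(i) = i*(N-i)
E(5) = 5 * 5 = 25

25


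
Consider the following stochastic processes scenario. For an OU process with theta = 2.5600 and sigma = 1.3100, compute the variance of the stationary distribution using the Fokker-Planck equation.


Stationary variance = sigma^2 / (2*theta)
= 1.3100^2 / (2*2.5600)
= 1.7161 / 5.1200
= 0.3352

0.3352


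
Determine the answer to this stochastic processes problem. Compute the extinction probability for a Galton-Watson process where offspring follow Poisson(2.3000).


Since mu = 2.3000 > 1, extinction prob q < 1.
Solve s = exp(mu*(s-1)) iteratively.
q = 0.1376

0.1376


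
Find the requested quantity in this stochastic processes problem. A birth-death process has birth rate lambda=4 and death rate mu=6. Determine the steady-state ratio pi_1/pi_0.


For birth-death process, pi_n/pi_0 = (lambda/mu)^n
= (4/6)^1
= 0.6667

0.6667


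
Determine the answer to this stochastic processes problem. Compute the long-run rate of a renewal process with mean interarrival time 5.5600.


Long-run renewal rate = 1/E(X)
= 1/5.5600
= 0.1799

0.1799


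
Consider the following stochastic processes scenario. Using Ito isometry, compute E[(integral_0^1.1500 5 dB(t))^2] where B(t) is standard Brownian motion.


By Ito isometry: E[(int f dB)^2] = int f^2 dt
= 5^2 * 1.1500
= 25 * 1.1500 = 28.7500

28.7500


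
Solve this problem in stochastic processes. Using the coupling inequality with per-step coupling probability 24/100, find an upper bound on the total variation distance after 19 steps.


TV distance bound <= (1-delta)^n
= (1 - 0.2400)^19
= 0.7600^19
= 0.0054

0.0054


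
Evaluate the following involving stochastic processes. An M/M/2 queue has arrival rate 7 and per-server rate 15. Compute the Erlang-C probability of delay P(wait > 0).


a = lambda/mu = 0.4667
rho = a/c = 0.2333
Erlang-C formula applied:
C(c,a) = 0.0883

0.0883


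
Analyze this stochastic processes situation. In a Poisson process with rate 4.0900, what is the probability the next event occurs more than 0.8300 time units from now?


P(X > t) = exp(-lambda * t)
= exp(-4.0900 * 0.8300)
= exp(-3.3947) = 0.0336

0.0336


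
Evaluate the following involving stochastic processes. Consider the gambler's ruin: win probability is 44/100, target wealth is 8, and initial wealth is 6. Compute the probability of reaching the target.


Gambler's ruin formula:
r = q/p = 0.5600/0.4400 = 1.2727
P(win) = (1 - r^i)/(1 - r^N)
= (1 - 1.2727^6)/(1 - 1.2727^8)
= 0.5523

0.5523


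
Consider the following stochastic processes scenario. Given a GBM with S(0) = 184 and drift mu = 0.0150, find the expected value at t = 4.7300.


E[S(t)] = S(0) * exp(mu * t)
= 184 * exp(0.0150 * 4.7300)
= 184 * 1.0735
= 197.5291

197.5291


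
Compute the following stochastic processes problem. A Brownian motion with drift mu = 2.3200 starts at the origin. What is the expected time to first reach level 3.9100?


Expected first passage time = a/mu
= 3.9100/2.3200
= 1.6853

1.6853


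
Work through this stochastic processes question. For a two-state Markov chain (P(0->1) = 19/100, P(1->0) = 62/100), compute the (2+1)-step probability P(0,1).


P^3 = P^2 * P^1
Computing via matrix multiplication of the transition matrix.
Entry (0,1) of P^3 = 0.2330

0.2330


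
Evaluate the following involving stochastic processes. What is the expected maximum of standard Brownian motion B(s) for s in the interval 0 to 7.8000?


E(max B(s)) = sqrt(2t/pi)
= sqrt(2*7.8000/pi)
= sqrt(4.9656)
= 2.2284

2.2284


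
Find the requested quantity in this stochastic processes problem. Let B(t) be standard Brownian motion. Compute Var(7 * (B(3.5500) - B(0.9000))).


Var(alpha*(B(t)-B(s))) = alpha^2 * (t-s)
= 7^2 * (3.5500 - 0.9000)
= 49 * 2.6500
= 129.8500

129.8500


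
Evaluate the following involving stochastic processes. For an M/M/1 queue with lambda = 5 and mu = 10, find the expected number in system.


rho = 5/10 = 0.5000
L = rho/(1-rho)
= 0.5000/0.5000
= 1.0000

1.0000


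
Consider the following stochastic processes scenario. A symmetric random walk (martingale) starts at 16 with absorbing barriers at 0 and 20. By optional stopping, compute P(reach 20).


By optional stopping theorem: E(M at tau) = M(0) = 16
P(hit 20)*20 + P(hit 0)*0 = 16
P(hit 20) = (16 - 0)/(20 - 0) = 4/5 = 0.8000

0.8000


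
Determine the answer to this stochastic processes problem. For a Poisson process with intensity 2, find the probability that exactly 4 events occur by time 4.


P(N(t)=k) = (lambda*t)^k * exp(-lambda*t) / k!
lambda*t = 8
= 8^4 * exp(-8) / 4!
= 4096 * 3.3546e-04 / 24
= 0.0573

0.0573


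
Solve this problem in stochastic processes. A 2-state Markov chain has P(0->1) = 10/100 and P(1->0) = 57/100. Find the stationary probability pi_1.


Stationary distribution: pi_0 = p10/(p01+p10), pi_1 = p01/(p01+p10)
p01 = 0.1000, p10 = 0.5700
pi_1 = 0.1493

0.1493


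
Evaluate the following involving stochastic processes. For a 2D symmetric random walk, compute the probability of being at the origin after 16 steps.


P = C(16,8)^2 / 4^16
= 12870^2 / 4294967296
= 165636900 / 4294967296
= 0.0386

0.0386


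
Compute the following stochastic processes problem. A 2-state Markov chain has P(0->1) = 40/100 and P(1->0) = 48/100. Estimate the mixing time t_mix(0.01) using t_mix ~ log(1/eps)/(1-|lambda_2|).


lambda_2 = |1 - p01 - p10| = |1 - 0.4000 - 0.4800| = 0.1200
t_mix ~ log(1/eps)/(1 - |lambda_2|)
= log(100)/(1 - 0.1200) = 4.6052/0.8800
= 5.2331

5.2331


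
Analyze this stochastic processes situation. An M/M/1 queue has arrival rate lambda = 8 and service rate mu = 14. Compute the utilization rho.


rho = lambda/mu
= 8/14
= 0.5714

0.5714


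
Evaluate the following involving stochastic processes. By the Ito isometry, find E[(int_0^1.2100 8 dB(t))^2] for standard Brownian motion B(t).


By Ito isometry: E[(int f dB)^2] = int f^2 dt
= 8^2 * 1.2100
= 64 * 1.2100 = 77.4400

77.4400


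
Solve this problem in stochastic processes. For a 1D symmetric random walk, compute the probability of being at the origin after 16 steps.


P(S(16) = 0) = C(16,8) / 4^8
= 12870 / 65536
= 0.1964

0.1964


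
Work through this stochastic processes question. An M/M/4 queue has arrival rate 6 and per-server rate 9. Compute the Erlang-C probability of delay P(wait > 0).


a = lambda/mu = 0.6667
rho = a/c = 0.1667
Erlang-C formula applied:
C(c,a) = 0.0051

0.0051


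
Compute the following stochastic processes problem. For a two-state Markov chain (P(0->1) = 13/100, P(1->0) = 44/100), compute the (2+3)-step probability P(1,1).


P^5 = P^2 * P^3
Computing via matrix multiplication of the transition matrix.
Entry (1,1) of P^5 = 0.2394

0.2394


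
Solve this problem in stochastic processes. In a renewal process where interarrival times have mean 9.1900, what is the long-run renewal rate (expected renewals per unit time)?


Long-run renewal rate = 1/E(X)
= 1/9.1900
= 0.1088

0.1088


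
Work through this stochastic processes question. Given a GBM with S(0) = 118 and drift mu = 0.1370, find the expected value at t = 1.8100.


E[S(t)] = S(0) * exp(mu * t)
= 118 * exp(0.1370 * 1.8100)
= 118 * 1.2814
= 151.2077

151.2077


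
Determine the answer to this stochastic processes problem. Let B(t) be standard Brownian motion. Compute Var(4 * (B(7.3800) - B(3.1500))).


Var(alpha*(B(t)-B(s))) = alpha^2 * (t-s)
= 4^2 * (7.3800 - 3.1500)
= 16 * 4.2300
= 67.6800

67.6800


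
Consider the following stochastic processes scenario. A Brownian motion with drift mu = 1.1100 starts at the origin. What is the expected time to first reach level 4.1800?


Expected first passage time = a/mu
= 4.1800/1.1100
= 3.7658

3.7658


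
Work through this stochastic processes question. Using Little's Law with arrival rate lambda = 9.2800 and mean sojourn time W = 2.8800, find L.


Little's Law: L = lambda * W
= 9.2800 * 2.8800
= 26.7264

26.7264


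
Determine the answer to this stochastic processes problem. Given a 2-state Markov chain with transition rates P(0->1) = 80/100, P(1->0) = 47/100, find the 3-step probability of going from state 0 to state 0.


Computing P^3 by matrix multiplication.
P = [[0.2000, 0.8000], [0.4700, 0.5300]]
After raising P to the power 3:
P^3(0,0) = 0.3577

0.3577


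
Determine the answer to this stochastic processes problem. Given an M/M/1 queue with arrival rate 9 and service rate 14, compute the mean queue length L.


rho = 9/14 = 0.6429
L = rho/(1-rho)
= 0.6429/0.3571
= 1.8000

1.8000


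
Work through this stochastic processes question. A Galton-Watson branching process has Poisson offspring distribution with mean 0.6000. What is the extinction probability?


Since mu = 0.6000 <= 1, extinction probability = 1.

1.0000


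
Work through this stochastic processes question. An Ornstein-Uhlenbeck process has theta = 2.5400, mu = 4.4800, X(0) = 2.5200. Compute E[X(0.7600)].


E[X(t)] = mu + (X(0) - mu)*exp(-theta*t)
= 4.4800 + (2.5200 - 4.4800)*exp(-2.5400*0.7600)
= 4.4800 + -1.9600 * 0.1451
= 4.1956

4.1956


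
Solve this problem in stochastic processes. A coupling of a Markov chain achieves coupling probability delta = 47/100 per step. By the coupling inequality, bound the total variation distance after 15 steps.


TV distance bound <= (1-delta)^n
= (1 - 0.4700)^15
= 0.5300^15
= 7.3137e-05

7.3137e-05


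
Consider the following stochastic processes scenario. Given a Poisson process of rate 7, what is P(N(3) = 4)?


P(N(t)=k) = (lambda*t)^k * exp(-lambda*t) / k!
lambda*t = 21
= 21^4 * exp(-21) / 4!
= 194481 * 7.5826e-10 / 24
= 6.1444e-06

6.1444e-06


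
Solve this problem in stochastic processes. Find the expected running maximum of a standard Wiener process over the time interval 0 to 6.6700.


E(max B(s)) = sqrt(2t/pi)
= sqrt(2*6.6700/pi)
= sqrt(4.2463)
= 2.0606

2.0606


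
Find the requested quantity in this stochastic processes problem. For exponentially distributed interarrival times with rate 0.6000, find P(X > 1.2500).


P(X > t) = exp(-lambda * t)
= exp(-0.6000 * 1.2500)
= exp(-0.7500) = 0.4724

0.4724


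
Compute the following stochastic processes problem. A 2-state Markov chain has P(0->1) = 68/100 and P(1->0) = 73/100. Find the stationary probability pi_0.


Stationary distribution: pi_0 = p10/(p01+p10), pi_1 = p01/(p01+p10)
p01 = 0.6800, p10 = 0.7300
pi_0 = 0.5177

0.5177


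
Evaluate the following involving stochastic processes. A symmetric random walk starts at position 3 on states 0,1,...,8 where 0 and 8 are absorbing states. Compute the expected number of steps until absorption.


For symmetric RW on 0,...,N with absorbing barriers, E(i) = i*(N-i)
E(3) = 3 * 5 = 15

15


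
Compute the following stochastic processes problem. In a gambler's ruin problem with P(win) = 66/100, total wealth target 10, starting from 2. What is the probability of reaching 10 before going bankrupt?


Gambler's ruin formula:
r = q/p = 0.3400/0.6600 = 0.5152
P(win) = (1 - r^i)/(1 - r^N)
= (1 - 0.5152^2)/(1 - 0.5152^10)
= 0.7356

0.7356


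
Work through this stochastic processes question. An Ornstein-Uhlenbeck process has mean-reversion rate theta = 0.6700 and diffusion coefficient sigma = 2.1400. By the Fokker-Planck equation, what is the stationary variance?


Stationary variance = sigma^2 / (2*theta)
= 2.1400^2 / (2*0.6700)
= 4.5796 / 1.3400
= 3.4176

3.4176


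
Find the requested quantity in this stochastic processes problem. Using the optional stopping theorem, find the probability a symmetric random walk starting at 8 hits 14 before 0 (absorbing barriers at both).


By optional stopping theorem: E(M at tau) = M(0) = 8
P(hit 14)*14 + P(hit 0)*0 = 8
P(hit 14) = (8 - 0)/(14 - 0) = 4/7 = 0.5714

0.5714


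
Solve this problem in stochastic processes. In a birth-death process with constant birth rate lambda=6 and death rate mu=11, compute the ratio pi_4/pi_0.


For birth-death process, pi_n/pi_0 = (lambda/mu)^n
= (6/11)^4
= 0.0885

0.0885


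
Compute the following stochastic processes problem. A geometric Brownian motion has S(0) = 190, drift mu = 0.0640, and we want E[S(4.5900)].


E[S(t)] = S(0) * exp(mu * t)
= 190 * exp(0.0640 * 4.5900)
= 190 * 1.3415
= 254.8778

254.8778


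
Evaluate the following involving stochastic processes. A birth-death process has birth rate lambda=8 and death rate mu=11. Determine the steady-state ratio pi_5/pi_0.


For birth-death process, pi_n/pi_0 = (lambda/mu)^n
= (8/11)^5
= 0.2035

0.2035


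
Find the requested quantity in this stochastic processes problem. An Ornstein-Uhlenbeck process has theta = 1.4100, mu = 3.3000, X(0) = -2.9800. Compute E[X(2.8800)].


E[X(t)] = mu + (X(0) - mu)*exp(-theta*t)
= 3.3000 + (-2.9800 - 3.3000)*exp(-1.4100*2.8800)
= 3.3000 + -6.2800 * 0.0172
= 3.1918

3.1918


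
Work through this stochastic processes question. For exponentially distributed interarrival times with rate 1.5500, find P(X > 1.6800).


P(X > t) = exp(-lambda * t)
= exp(-1.5500 * 1.6800)
= exp(-2.6040) = 0.0740

0.0740


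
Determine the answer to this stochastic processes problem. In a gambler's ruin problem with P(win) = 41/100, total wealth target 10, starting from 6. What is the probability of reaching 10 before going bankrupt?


Gambler's ruin formula:
r = q/p = 0.5900/0.4100 = 1.4390
P(win) = (1 - r^i)/(1 - r^N)
= (1 - 1.4390^6)/(1 - 1.4390^10)
= 0.2125

0.2125


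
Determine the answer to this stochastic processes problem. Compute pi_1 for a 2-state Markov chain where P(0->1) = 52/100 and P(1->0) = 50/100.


Stationary distribution: pi_0 = p10/(p01+p10), pi_1 = p01/(p01+p10)
p01 = 0.5200, p10 = 0.5000
pi_1 = 0.5098

0.5098


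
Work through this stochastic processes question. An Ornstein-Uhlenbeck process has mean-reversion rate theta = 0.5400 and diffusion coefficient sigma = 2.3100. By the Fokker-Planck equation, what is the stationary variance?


Stationary variance = sigma^2 / (2*theta)
= 2.3100^2 / (2*0.5400)
= 5.3361 / 1.0800
= 4.9408

4.9408


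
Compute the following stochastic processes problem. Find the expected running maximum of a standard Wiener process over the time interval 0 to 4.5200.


E(max B(s)) = sqrt(2t/pi)
= sqrt(2*4.5200/pi)
= sqrt(2.8775)
= 1.6963

1.6963


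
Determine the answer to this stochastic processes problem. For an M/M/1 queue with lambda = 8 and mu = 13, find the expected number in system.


rho = 8/13 = 0.6154
L = rho/(1-rho)
= 0.6154/0.3846
= 1.6000

1.6000


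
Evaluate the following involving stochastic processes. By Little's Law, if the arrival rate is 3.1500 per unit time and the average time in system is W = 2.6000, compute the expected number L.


Little's Law: L = lambda * W
= 3.1500 * 2.6000
= 8.1900

8.1900


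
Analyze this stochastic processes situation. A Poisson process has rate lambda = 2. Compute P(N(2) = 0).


P(N(t)=k) = (lambda*t)^k * exp(-lambda*t) / k!
lambda*t = 4
= 4^0 * exp(-4) / 0!
= 1 * 0.0183 / 1
= 0.0183

0.0183


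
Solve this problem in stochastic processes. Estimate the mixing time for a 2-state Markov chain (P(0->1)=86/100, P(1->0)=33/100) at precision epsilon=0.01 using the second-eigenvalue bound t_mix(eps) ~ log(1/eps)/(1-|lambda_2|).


lambda_2 = |1 - p01 - p10| = |1 - 0.8600 - 0.3300| = 0.1900
t_mix ~ log(1/eps)/(1 - |lambda_2|)
= log(100)/(1 - 0.1900) = 4.6052/0.8100
= 5.6854

5.6854


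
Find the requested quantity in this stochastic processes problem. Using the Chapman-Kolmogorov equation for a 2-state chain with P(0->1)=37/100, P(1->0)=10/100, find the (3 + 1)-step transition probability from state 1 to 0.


P^4 = P^3 * P^1
Computing via matrix multiplication of the transition matrix.
Entry (1,0) of P^4 = 0.1960

0.1960


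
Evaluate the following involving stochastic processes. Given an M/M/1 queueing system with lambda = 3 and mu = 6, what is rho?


rho = lambda/mu
= 3/6
= 0.5000

0.5000


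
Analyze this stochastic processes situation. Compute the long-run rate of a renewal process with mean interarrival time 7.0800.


Long-run renewal rate = 1/E(X)
= 1/7.0800
= 0.1412

0.1412


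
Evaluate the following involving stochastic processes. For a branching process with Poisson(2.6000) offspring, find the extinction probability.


Since mu = 2.6000 > 1, extinction prob q < 1.
Solve s = exp(mu*(s-1)) iteratively.
q = 0.0951

0.0951


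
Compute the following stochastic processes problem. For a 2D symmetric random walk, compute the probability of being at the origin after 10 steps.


P = C(10,5)^2 / 4^10
= 252^2 / 1048576
= 63504 / 1048576
= 0.0606

0.0606


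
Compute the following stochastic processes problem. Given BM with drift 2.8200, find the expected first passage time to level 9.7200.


Expected first passage time = a/mu
= 9.7200/2.8200
= 3.4468

3.4468


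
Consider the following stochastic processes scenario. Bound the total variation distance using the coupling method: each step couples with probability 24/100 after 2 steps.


TV distance bound <= (1-delta)^n
= (1 - 0.2400)^2
= 0.7600^2
= 0.5776

0.5776


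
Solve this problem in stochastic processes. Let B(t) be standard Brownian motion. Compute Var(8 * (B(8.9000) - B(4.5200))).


Var(alpha*(B(t)-B(s))) = alpha^2 * (t-s)
= 8^2 * (8.9000 - 4.5200)
= 64 * 4.3800
= 280.3200

280.3200


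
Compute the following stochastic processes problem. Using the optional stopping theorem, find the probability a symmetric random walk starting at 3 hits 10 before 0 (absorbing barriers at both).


By optional stopping theorem: E(M at tau) = M(0) = 3
P(hit 10)*10 + P(hit 0)*0 = 3
P(hit 10) = (3 - 0)/(10 - 0) = 3/10 = 0.3000

0.3000


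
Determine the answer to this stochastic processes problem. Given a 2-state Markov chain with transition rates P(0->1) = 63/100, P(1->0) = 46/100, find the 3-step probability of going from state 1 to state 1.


Computing P^3 by matrix multiplication.
P = [[0.3700, 0.6300], [0.4600, 0.5400]]
After raising P to the power 3:
P^3(1,1) = 0.5777

0.5777


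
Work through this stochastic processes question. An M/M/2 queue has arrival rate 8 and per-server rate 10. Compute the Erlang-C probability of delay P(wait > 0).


a = lambda/mu = 0.8000
rho = a/c = 0.4000
Erlang-C formula applied:
C(c,a) = 0.2286

0.2286


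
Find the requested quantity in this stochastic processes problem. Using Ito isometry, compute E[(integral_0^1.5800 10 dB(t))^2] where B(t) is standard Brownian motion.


By Ito isometry: E[(int f dB)^2] = int f^2 dt
= 10^2 * 1.5800
= 100 * 1.5800 = 158.0000

158.0000


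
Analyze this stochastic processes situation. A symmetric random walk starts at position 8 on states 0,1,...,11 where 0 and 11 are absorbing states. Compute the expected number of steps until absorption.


For symmetric RW on 0,...,N with absorbing barriers, E(i) = i*(N-i)
E(8) = 8 * 3 = 24

24


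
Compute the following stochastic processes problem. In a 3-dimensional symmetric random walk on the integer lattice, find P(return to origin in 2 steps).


P(return in 2 steps) = P(reverse first step) = 1/(2d)
= 1/6
= 0.1667

0.1667


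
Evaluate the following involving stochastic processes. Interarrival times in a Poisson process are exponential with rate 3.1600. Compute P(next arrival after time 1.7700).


P(X > t) = exp(-lambda * t)
= exp(-3.1600 * 1.7700)
= exp(-5.5932) = 0.0037

0.0037


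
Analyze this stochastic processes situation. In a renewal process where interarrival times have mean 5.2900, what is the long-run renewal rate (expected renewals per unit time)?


Long-run renewal rate = 1/E(X)
= 1/5.2900
= 0.1890

0.1890


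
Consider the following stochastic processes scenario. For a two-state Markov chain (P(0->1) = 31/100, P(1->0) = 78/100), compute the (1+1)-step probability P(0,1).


P^2 = P^1 * P^1
Computing via matrix multiplication of the transition matrix.
Entry (0,1) of P^2 = 0.2821

0.2821


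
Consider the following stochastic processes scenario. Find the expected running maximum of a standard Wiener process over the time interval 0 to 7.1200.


E(max B(s)) = sqrt(2t/pi)
= sqrt(2*7.1200/pi)
= sqrt(4.5327)
= 2.1290

2.1290


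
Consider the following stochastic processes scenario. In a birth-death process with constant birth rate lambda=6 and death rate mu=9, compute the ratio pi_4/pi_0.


For birth-death process, pi_n/pi_0 = (lambda/mu)^n
= (6/9)^4
= 0.1975

0.1975


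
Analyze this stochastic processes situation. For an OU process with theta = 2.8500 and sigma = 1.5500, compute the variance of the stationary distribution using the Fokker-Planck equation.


Stationary variance = sigma^2 / (2*theta)
= 1.5500^2 / (2*2.8500)
= 2.4025 / 5.7000
= 0.4215

0.4215


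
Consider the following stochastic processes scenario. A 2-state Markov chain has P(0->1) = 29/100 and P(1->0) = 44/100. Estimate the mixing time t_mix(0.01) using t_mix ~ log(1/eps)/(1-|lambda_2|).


lambda_2 = |1 - p01 - p10| = |1 - 0.2900 - 0.4400| = 0.2700
t_mix ~ log(1/eps)/(1 - |lambda_2|)
= log(100)/(1 - 0.2700) = 4.6052/0.7300
= 6.3085

6.3085


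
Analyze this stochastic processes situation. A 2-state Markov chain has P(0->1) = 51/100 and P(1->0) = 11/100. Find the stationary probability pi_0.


Stationary distribution: pi_0 = p10/(p01+p10), pi_1 = p01/(p01+p10)
p01 = 0.5100, p10 = 0.1100
pi_0 = 0.1774

0.1774


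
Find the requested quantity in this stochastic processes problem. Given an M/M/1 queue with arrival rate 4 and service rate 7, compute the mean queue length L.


rho = 4/7 = 0.5714
L = rho/(1-rho)
= 0.5714/0.4286
= 1.3333

1.3333


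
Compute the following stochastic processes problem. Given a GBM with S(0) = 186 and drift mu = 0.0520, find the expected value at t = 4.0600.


E[S(t)] = S(0) * exp(mu * t)
= 186 * exp(0.0520 * 4.0600)
= 186 * 1.2351
= 229.7213

229.7213


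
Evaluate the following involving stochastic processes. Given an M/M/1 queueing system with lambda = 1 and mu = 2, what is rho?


rho = lambda/mu
= 1/2
= 0.5000

0.5000


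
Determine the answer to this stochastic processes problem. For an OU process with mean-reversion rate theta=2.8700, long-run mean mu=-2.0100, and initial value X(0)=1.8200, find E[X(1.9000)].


E[X(t)] = mu + (X(0) - mu)*exp(-theta*t)
= -2.0100 + (1.8200 - -2.0100)*exp(-2.8700*1.9000)
= -2.0100 + 3.8300 * 0.0043
= -1.9936

-1.9936


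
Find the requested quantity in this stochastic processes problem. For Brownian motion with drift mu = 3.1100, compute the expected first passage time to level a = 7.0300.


Expected first passage time = a/mu
= 7.0300/3.1100
= 2.2605

2.2605


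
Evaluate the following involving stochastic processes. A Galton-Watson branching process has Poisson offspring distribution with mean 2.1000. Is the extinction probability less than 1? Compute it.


Since mu = 2.1000 > 1, extinction prob q < 1.
Solve s = exp(mu*(s-1)) iteratively.
q = 0.1779

0.1779


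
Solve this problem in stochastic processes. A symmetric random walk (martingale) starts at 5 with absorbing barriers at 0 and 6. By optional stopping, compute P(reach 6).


By optional stopping theorem: E(M at tau) = M(0) = 5
P(hit 6)*6 + P(hit 0)*0 = 5
P(hit 6) = (5 - 0)/(6 - 0) = 5/6 = 0.8333

0.8333


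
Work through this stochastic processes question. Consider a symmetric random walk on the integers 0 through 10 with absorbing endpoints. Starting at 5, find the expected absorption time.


For symmetric RW on 0,...,N with absorbing barriers, E(i) = i*(N-i)
E(5) = 5 * 5 = 25

25


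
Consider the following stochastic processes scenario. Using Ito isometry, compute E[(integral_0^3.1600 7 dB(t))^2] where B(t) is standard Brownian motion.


By Ito isometry: E[(int f dB)^2] = int f^2 dt
= 7^2 * 3.1600
= 49 * 3.1600 = 154.8400

154.8400


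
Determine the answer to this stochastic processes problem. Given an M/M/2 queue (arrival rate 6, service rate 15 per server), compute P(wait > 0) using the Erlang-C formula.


a = lambda/mu = 0.4000
rho = a/c = 0.2000
Erlang-C formula applied:
C(c,a) = 0.0667

0.0667


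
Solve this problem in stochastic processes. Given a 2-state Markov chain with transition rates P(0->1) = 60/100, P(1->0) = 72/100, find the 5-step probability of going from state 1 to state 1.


Computing P^5 by matrix multiplication.
P = [[0.4000, 0.6000], [0.7200, 0.2800]]
After raising P to the power 5:
P^5(1,1) = 0.4527

0.4527


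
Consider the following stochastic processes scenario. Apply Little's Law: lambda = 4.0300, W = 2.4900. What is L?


Little's Law: L = lambda * W
= 4.0300 * 2.4900
= 10.0347

10.0347


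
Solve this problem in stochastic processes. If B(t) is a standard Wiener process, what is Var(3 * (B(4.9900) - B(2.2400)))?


Var(alpha*(B(t)-B(s))) = alpha^2 * (t-s)
= 3^2 * (4.9900 - 2.2400)
= 9 * 2.7500
= 24.7500

24.7500


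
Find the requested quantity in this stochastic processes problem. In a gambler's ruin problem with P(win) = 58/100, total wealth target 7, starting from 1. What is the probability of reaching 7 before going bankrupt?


Gambler's ruin formula:
r = q/p = 0.4200/0.5800 = 0.7241
P(win) = (1 - r^i)/(1 - r^N)
= (1 - 0.7241^1)/(1 - 0.7241^7)
= 0.3080

0.3080


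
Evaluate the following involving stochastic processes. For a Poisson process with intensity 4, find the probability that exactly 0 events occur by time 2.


P(N(t)=k) = (lambda*t)^k * exp(-lambda*t) / k!
lambda*t = 8
= 8^0 * exp(-8) / 0!
= 1 * 3.3546e-04 / 1
= 3.3546e-04

3.3546e-04


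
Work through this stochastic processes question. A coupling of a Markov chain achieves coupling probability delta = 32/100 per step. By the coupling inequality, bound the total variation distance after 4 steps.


TV distance bound <= (1-delta)^n
= (1 - 0.3200)^4
= 0.6800^4
= 0.2138

0.2138


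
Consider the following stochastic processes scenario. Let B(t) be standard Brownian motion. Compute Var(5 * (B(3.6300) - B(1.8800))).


Var(alpha*(B(t)-B(s))) = alpha^2 * (t-s)
= 5^2 * (3.6300 - 1.8800)
= 25 * 1.7500
= 43.7500

43.7500


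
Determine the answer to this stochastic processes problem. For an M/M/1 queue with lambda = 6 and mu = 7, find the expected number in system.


rho = 6/7 = 0.8571
L = rho/(1-rho)
= 0.8571/0.1429
= 6.0000

6.0000


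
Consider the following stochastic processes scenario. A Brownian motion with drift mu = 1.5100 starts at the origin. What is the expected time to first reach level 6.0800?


Expected first passage time = a/mu
= 6.0800/1.5100
= 4.0265

4.0265


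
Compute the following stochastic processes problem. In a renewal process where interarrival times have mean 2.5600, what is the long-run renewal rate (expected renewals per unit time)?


Long-run renewal rate = 1/E(X)
= 1/2.5600
= 0.3906

0.3906


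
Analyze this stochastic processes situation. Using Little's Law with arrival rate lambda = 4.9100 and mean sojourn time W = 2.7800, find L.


Little's Law: L = lambda * W
= 4.9100 * 2.7800
= 13.6498

13.6498


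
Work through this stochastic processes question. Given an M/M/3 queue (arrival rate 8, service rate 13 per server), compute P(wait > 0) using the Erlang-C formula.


a = lambda/mu = 0.6154
rho = a/c = 0.2051
Erlang-C formula applied:
C(c,a) = 0.0264

0.0264


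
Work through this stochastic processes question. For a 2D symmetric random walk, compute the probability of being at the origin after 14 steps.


P = C(14,7)^2 / 4^14
= 3432^2 / 268435456
= 11778624 / 268435456
= 0.0439

0.0439


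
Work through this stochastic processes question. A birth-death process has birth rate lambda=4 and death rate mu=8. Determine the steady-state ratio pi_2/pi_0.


For birth-death process, pi_n/pi_0 = (lambda/mu)^n
= (4/8)^2
= 0.2500

0.2500


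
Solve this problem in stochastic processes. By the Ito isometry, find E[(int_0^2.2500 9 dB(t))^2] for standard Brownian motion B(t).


By Ito isometry: E[(int f dB)^2] = int f^2 dt
= 9^2 * 2.2500
= 81 * 2.2500 = 182.2500

182.2500


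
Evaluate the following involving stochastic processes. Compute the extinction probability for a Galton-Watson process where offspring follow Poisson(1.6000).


Since mu = 1.6000 > 1, extinction prob q < 1.
Solve s = exp(mu*(s-1)) iteratively.
q = 0.3580

0.3580


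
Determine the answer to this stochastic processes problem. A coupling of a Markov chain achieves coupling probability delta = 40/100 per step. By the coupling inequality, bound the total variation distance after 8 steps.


TV distance bound <= (1-delta)^n
= (1 - 0.4000)^8
= 0.6000^8
= 0.0168

0.0168


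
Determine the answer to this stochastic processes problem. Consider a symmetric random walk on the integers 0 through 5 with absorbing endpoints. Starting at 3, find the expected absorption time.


For symmetric RW on 0,...,N with absorbing barriers, E(i) = i*(N-i)
E(3) = 3 * 2 = 6

6


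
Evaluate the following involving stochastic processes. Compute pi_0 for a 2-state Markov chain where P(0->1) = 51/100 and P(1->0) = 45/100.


Stationary distribution: pi_0 = p10/(p01+p10), pi_1 = p01/(p01+p10)
p01 = 0.5100, p10 = 0.4500
pi_0 = 0.4688

0.4688


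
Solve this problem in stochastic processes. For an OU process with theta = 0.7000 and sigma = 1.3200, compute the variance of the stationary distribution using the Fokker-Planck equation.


Stationary variance = sigma^2 / (2*theta)
= 1.3200^2 / (2*0.7000)
= 1.7424 / 1.4000
= 1.2446

1.2446


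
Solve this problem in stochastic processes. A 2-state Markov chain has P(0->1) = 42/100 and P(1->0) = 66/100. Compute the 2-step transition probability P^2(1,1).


Computing P^2 by matrix multiplication.
P = [[0.5800, 0.4200], [0.6600, 0.3400]]
After raising P to the power 2:
P^2(1,1) = 0.3928

0.3928


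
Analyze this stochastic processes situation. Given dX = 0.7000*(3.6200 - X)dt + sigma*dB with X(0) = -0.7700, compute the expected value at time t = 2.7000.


E[X(t)] = mu + (X(0) - mu)*exp(-theta*t)
= 3.6200 + (-0.7700 - 3.6200)*exp(-0.7000*2.7000)
= 3.6200 + -4.3900 * 0.1511
= 2.9568

2.9568


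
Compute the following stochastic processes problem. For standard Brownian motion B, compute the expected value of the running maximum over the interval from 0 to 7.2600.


E(max B(s)) = sqrt(2t/pi)
= sqrt(2*7.2600/pi)
= sqrt(4.6219)
= 2.1499

2.1499


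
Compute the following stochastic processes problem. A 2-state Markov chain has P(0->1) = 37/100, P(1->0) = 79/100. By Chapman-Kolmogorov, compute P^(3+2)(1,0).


P^5 = P^3 * P^2
Computing via matrix multiplication of the transition matrix.
Entry (1,0) of P^5 = 0.6811

0.6811


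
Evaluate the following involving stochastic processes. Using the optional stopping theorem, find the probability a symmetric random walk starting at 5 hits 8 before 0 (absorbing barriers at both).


By optional stopping theorem: E(M at tau) = M(0) = 5
P(hit 8)*8 + P(hit 0)*0 = 5
P(hit 8) = (5 - 0)/(8 - 0) = 5/8 = 0.6250

0.6250


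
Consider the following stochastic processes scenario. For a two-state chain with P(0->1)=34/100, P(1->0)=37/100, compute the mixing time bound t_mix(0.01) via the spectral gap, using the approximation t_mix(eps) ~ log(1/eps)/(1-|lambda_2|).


lambda_2 = |1 - p01 - p10| = |1 - 0.3400 - 0.3700| = 0.2900
t_mix ~ log(1/eps)/(1 - |lambda_2|)
= log(100)/(1 - 0.2900) = 4.6052/0.7100
= 6.4862

6.4862


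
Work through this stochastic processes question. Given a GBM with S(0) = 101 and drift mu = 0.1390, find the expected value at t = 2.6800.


E[S(t)] = S(0) * exp(mu * t)
= 101 * exp(0.1390 * 2.6800)
= 101 * 1.4514
= 146.5901

146.5901


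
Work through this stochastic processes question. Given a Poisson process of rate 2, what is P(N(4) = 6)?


P(N(t)=k) = (lambda*t)^k * exp(-lambda*t) / k!
lambda*t = 8
= 8^6 * exp(-8) / 6!
= 262144 * 3.3546e-04 / 720
= 0.1221

0.1221


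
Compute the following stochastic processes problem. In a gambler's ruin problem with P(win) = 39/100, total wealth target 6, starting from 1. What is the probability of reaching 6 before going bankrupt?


Gambler's ruin formula:
r = q/p = 0.6100/0.3900 = 1.5641
P(win) = (1 - r^i)/(1 - r^N)
= (1 - 1.5641^1)/(1 - 1.5641^6)
= 0.0414

0.0414


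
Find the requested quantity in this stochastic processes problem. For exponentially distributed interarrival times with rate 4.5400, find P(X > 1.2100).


P(X > t) = exp(-lambda * t)
= exp(-4.5400 * 1.2100)
= exp(-5.4934) = 0.0041

0.0041


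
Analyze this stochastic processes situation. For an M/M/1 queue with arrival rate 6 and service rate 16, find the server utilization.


rho = lambda/mu
= 6/16
= 0.3750

0.3750


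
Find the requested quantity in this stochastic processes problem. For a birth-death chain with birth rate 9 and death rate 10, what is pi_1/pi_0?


For birth-death process, pi_n/pi_0 = (lambda/mu)^n
= (9/10)^1
= 0.9000

0.9000


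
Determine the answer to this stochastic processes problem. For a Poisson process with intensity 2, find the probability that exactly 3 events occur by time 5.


P(N(t)=k) = (lambda*t)^k * exp(-lambda*t) / k!
lambda*t = 10
= 10^3 * exp(-10) / 3!
= 1000 * 4.5400e-05 / 6
= 0.0076

0.0076


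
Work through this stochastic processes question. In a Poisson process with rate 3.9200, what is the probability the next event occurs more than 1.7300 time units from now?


P(X > t) = exp(-lambda * t)
= exp(-3.9200 * 1.7300)
= exp(-6.7816) = 0.0011

0.0011


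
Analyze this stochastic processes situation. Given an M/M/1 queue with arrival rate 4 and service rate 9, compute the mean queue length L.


rho = 4/9 = 0.4444
L = rho/(1-rho)
= 0.4444/0.5556
= 0.8000

0.8000


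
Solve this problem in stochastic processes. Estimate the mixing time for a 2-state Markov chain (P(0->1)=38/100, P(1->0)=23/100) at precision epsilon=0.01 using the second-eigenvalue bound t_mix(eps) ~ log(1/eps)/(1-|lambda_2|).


lambda_2 = |1 - p01 - p10| = |1 - 0.3800 - 0.2300| = 0.3900
t_mix ~ log(1/eps)/(1 - |lambda_2|)
= log(100)/(1 - 0.3900) = 4.6052/0.6100
= 7.5495

7.5495


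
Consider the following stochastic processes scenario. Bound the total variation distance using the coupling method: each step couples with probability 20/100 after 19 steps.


TV distance bound <= (1-delta)^n
= (1 - 0.2000)^19
= 0.8000^19
= 0.0144

0.0144


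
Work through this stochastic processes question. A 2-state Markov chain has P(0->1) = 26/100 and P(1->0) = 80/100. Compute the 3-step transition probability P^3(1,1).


Computing P^3 by matrix multiplication.
P = [[0.7400, 0.2600], [0.8000, 0.2000]]
After raising P to the power 3:
P^3(1,1) = 0.2451

0.2451


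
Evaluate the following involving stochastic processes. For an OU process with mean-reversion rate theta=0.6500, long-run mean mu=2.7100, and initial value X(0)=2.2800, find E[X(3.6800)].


E[X(t)] = mu + (X(0) - mu)*exp(-theta*t)
= 2.7100 + (2.2800 - 2.7100)*exp(-0.6500*3.6800)
= 2.7100 + -0.4300 * 0.0914
= 2.6707

2.6707


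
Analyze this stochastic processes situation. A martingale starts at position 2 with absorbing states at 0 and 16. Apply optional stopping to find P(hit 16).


By optional stopping theorem: E(M at tau) = M(0) = 2
P(hit 16)*16 + P(hit 0)*0 = 2
P(hit 16) = (2 - 0)/(16 - 0) = 1/8 = 0.1250

0.1250


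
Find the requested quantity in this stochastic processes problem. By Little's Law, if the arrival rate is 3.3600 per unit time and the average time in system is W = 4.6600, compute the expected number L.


Little's Law: L = lambda * W
= 3.3600 * 4.6600
= 15.6576

15.6576


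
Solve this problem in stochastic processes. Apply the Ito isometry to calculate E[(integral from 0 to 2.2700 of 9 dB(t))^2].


By Ito isometry: E[(int f dB)^2] = int f^2 dt
= 9^2 * 2.2700
= 81 * 2.2700 = 183.8700

183.8700


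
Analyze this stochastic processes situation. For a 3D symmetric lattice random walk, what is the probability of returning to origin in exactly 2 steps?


P(return in 2 steps) = P(reverse first step) = 1/(2d)
= 1/6
= 0.1667

0.1667


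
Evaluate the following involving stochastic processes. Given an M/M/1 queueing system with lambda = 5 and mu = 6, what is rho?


rho = lambda/mu
= 5/6
= 0.8333

0.8333


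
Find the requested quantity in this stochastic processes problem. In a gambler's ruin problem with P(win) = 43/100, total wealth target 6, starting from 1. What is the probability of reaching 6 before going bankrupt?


Gambler's ruin formula:
r = q/p = 0.5700/0.4300 = 1.3256
P(win) = (1 - r^i)/(1 - r^N)
= (1 - 1.3256^1)/(1 - 1.3256^6)
= 0.0736

0.0736


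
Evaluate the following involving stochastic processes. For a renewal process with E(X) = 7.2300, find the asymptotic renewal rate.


Long-run renewal rate = 1/E(X)
= 1/7.2300
= 0.1383

0.1383


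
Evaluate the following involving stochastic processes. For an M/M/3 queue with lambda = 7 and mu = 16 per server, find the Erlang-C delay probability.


a = lambda/mu = 0.4375
rho = a/c = 0.1458
Erlang-C formula applied:
C(c,a) = 0.0105

0.0105


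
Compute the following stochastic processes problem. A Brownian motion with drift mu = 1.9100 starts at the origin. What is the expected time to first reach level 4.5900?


Expected first passage time = a/mu
= 4.5900/1.9100
= 2.4031

2.4031


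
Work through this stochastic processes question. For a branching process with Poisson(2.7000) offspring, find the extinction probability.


Since mu = 2.7000 > 1, extinction prob q < 1.
Solve s = exp(mu*(s-1)) iteratively.
q = 0.0844

0.0844


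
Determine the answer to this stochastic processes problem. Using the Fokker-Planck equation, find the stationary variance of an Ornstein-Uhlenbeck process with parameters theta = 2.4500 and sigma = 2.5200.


Stationary variance = sigma^2 / (2*theta)
= 2.5200^2 / (2*2.4500)
= 6.3504 / 4.9000
= 1.2960

1.2960


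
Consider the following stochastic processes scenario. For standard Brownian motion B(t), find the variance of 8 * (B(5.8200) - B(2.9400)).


Var(alpha*(B(t)-B(s))) = alpha^2 * (t-s)
= 8^2 * (5.8200 - 2.9400)
= 64 * 2.8800
= 184.3200

184.3200


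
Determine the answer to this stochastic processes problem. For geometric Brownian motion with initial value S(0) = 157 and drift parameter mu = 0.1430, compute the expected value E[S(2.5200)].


E[S(t)] = S(0) * exp(mu * t)
= 157 * exp(0.1430 * 2.5200)
= 157 * 1.4338
= 225.1137

225.1137
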